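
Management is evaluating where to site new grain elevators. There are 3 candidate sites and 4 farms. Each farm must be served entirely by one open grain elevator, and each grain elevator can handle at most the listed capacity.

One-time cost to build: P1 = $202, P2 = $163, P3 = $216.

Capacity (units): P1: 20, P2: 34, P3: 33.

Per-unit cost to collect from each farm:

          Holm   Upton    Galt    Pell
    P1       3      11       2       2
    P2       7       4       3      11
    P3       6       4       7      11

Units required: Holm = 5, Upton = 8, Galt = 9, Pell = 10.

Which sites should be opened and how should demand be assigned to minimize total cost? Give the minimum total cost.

Open {P2}: Holm→P2 7·5=35, Upton→P2 4·8=32, Galt→P2 3·9=27, Pell→P2 11·10=110.
Loads: P2 carries 32/34. Service 204; fixed 163; total 367.
Next best feasible plan costs 451.

Minimum total cost: 367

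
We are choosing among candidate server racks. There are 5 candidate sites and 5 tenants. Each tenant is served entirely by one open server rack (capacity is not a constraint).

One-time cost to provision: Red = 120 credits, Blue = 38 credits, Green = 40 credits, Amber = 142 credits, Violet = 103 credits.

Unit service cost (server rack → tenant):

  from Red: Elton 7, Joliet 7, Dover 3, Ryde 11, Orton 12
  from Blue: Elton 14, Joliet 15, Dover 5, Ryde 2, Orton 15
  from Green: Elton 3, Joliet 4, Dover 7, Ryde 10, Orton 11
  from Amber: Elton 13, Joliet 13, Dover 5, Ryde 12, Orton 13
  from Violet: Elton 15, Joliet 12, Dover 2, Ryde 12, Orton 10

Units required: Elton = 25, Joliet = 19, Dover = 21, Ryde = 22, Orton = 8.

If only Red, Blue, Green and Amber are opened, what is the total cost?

Each tenant is assigned to its cheapest site among the open ones.
{Red, Blue, Green, Amber}: Elton→Green 3·25=75, Joliet→Green 4·19=76, Dover→Red 3·21=63, Ryde→Blue 2·22=44, Orton→Green 11·8=88. Service 346; fixed 340; total 686.

Total cost: 686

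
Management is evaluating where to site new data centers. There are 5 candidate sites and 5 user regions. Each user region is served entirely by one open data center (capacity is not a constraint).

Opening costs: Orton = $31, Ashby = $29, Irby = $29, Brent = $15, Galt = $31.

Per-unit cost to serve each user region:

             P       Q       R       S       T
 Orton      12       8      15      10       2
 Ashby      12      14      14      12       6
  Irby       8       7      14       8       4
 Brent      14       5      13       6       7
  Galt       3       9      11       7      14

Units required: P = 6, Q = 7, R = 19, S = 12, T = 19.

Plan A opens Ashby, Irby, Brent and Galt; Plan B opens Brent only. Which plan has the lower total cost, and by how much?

Plan A: {Ashby, Irby, Brent, Galt}: P→Galt 3·6=18, Q→Brent 5·7=35, R→Galt 11·19=209, S→Brent 6·12=72, T→Irby 4·19=76. Service 410; fixed 104; total 514.
Plan B: {Brent}: P→Brent 14·6=84, Q→Brent 5·7=35, R→Brent 13·19=247, S→Brent 6·12=72, T→Brent 7·19=133. Service 571; fixed 15; total 586.
Difference: |514 − 586| = 72.

Plan A is cheaper by 72.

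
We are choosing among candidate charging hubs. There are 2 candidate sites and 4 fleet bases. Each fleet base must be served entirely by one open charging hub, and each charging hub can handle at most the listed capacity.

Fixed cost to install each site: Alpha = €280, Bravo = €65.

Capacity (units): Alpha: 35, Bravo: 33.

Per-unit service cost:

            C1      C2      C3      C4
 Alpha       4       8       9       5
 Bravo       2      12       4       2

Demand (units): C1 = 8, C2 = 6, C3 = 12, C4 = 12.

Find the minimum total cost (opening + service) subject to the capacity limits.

Minimum total cost: 481

Open {Alpha, Bravo}: C1→Bravo 2·8=16, C2→Alpha 8·6=48, C3→Bravo 4·12=48, C4→Bravo 2·12=24.
Loads: Alpha carries 6/35, Bravo carries 32/33. Service 136; fixed 345; total 481.
Next best feasible plan costs 497.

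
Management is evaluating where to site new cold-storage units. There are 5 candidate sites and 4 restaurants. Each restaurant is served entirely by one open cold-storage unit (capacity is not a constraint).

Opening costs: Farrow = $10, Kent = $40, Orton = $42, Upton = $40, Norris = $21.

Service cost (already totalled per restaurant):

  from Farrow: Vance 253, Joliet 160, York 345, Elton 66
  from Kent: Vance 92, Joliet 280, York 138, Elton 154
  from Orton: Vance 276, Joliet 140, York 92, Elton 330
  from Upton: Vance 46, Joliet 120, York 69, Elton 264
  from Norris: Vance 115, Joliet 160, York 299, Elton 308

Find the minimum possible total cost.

Minimum total cost: 351

For any fixed open set, each restaurant goes to its cheapest open site; total = fixed + service.
{Farrow, Upton}: Vance→Upton 46, Joliet→Upton 120, York→Upton 69, Elton→Farrow 66. Service 301; fixed 50; total 351.
{Farrow, Upton, Norris}: service 301 + fixed 71 = 372
{Farrow, Kent, Upton}: service 301 + fixed 90 = 391
{Farrow, Kent, Orton, Upton, Norris}: service 301 + fixed 153 = 454
No other subset beats 351.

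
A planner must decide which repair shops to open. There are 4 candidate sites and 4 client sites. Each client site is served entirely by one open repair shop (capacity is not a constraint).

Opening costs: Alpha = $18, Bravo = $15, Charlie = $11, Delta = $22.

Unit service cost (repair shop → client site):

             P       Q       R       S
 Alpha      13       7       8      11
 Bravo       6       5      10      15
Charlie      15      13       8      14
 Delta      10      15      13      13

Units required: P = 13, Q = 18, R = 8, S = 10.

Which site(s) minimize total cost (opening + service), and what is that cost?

Open Alpha and Bravo; minimum total cost 375.

For any fixed open set, each client site goes to its cheapest open site; total = fixed + service.
{Alpha, Bravo}: P→Bravo 6·13=78, Q→Bravo 5·18=90, R→Alpha 8·8=64, S→Alpha 11·10=110. Service 342; fixed 33; total 375.
{Alpha, Bravo, Charlie}: P→Bravo 6·13=78, Q→Bravo 5·18=90, R→Alpha 8·8=64, S→Alpha 11·10=110. Service 342; fixed 44; total 386.
{Alpha, Bravo, Delta}: service 342 + fixed 55 = 397
{Alpha, Bravo, Charlie, Delta}: service 342 + fixed 66 = 408
(All 15 nonempty subsets were checked; Alpha and Bravo is lowest.)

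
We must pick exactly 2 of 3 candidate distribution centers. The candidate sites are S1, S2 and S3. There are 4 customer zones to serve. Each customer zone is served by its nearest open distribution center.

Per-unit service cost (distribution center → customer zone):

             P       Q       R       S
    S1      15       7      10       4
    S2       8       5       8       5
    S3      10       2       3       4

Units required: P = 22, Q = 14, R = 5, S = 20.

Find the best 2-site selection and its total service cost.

Choose S2 and S3; total service cost 299.

With exactly 2 open, each customer zone uses its cheapest among the chosen.
{S2, S3}: P→S2 8·22=176, Q→S3 2·14=28, R→S3 3·5=15, S→S3 4·20=80. Service cost 299.
{S1, S3}: service cost 343
{S1, S2}: service cost 366
Among all 3 size-2 choices, {S2, S3} is lowest.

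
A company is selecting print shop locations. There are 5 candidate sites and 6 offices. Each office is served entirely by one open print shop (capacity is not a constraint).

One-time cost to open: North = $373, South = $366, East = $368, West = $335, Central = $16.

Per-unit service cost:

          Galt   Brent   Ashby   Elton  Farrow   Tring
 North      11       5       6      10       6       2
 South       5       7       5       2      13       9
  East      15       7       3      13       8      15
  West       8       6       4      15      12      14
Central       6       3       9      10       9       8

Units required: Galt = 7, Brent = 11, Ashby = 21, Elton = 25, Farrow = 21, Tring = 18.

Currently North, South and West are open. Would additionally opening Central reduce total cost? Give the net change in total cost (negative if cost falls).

Current service cost with {North, South, West}: 386.
Adding Central: each office re-picks its cheapest; new service cost 364, saving 22.
Extra fixed cost: 16. Net change = 16 − 22 = -6.
(Totals: 1460 → 1454.)

Yes — net change −6 (cost falls by 6).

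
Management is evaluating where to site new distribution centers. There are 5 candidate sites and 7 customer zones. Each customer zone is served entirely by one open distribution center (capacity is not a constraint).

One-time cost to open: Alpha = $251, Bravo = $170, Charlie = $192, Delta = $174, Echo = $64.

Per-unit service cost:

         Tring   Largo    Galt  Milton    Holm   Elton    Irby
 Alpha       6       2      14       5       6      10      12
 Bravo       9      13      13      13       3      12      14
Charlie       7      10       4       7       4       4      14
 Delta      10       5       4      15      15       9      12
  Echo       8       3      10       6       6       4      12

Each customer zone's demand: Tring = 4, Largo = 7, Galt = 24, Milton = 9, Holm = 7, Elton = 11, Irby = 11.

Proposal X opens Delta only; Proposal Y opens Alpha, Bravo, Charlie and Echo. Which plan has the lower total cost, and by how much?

Proposal X: {Delta}: Tring→Delta 10·4=40, Largo→Delta 5·7=35, Galt→Delta 4·24=96, Milton→Delta 15·9=135, Holm→Delta 15·7=105, Elton→Delta 9·11=99, Irby→Delta 12·11=132. Service 642; fixed 174; total 816.
Proposal Y: {Alpha, Bravo, Charlie, Echo}: Tring→Alpha 6·4=24, Largo→Alpha 2·7=14, Galt→Charlie 4·24=96, Milton→Alpha 5·9=45, Holm→Bravo 3·7=21, Elton→Charlie 4·11=44, Irby→Alpha 12·11=132. Service 376; fixed 677; total 1053.
Difference: |816 − 1053| = 237.

Proposal X is cheaper by 237.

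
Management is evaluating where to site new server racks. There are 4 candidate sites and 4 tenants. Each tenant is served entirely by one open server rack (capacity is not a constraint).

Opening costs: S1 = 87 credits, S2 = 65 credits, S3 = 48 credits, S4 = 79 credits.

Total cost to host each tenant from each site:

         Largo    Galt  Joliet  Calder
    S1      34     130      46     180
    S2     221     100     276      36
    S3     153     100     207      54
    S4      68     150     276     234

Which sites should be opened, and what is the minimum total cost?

Open S1 and S2; minimum total cost 368.

For any fixed open set, each tenant goes to its cheapest open site; total = fixed + service.
{S1, S2}: Largo→S1 34, Galt→S2 100, Joliet→S1 46, Calder→S2 36. Service 216; fixed 152; total 368.
{S1, S3}: service 234 + fixed 135 = 369
{S1, S2, S3}: service 216 + fixed 200 = 416
{S1, S2, S3, S4}: service 216 + fixed 279 = 495
No other subset beats 368.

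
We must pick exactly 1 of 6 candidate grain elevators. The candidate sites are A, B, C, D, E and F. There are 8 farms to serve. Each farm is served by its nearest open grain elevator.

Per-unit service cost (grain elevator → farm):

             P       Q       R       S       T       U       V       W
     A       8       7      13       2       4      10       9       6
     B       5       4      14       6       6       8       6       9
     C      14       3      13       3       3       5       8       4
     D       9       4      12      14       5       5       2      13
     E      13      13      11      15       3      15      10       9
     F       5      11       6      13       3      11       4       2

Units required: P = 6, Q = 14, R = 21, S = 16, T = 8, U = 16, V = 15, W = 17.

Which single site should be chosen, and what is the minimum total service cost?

Choose C only; total service cost 739.

With exactly 1 open, each farm uses its cheapest among the chosen.
{C}: P→C 14·6=84, Q→C 3·14=42, R→C 13·21=273, S→C 3·16=48, T→C 3·8=24, U→C 5·16=80, V→C 8·15=120, W→C 4·17=68. Service cost 739.
{F}: service cost 812
{A}: service cost 880
Among all 6 size-1 choices, {C} is lowest.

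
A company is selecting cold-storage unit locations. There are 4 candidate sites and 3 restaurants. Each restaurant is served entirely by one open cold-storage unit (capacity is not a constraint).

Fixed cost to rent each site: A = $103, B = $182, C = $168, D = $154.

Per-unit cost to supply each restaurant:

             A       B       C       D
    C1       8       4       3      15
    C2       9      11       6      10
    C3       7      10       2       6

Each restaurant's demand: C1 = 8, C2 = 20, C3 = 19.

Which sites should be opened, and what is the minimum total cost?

Open C only; minimum total cost 350.

For any fixed open set, each restaurant goes to its cheapest open site; total = fixed + service.
{C}: C1→C 3·8=24, C2→C 6·20=120, C3→C 2·19=38. Service 182; fixed 168; total 350.
{A, C}: service 182 + fixed 271 = 453
{A}: C1→A 8·8=64, C2→A 9·20=180, C3→A 7·19=133. Service 377; fixed 103; total 480.
{A, B, C, D}: C1→C 3·8=24, C2→C 6·20=120, C3→C 2·19=38. Service 182; fixed 607; total 789.
No other subset beats 350.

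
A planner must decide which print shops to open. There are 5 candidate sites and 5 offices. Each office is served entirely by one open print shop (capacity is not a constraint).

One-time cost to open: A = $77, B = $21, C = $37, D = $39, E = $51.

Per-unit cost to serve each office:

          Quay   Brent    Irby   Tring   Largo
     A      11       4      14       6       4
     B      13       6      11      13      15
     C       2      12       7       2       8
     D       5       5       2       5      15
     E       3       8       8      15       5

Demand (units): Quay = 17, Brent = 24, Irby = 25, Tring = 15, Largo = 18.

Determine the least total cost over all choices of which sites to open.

Minimum total cost: 435

For any fixed open set, each office goes to its cheapest open site; total = fixed + service.
{A, C, D}: Quay→C 2·17=34, Brent→A 4·24=96, Irby→D 2·25=50, Tring→C 2·15=30, Largo→A 4·18=72. Service 282; fixed 153; total 435.
{C, D, E}: service 324 + fixed 127 = 451
{C, D}: Quay→C 2·17=34, Brent→D 5·24=120, Irby→D 2·25=50, Tring→C 2·15=30, Largo→C 8·18=144. Service 378; fixed 76; total 454.
{A, B, C, D, E}: Quay→C 2·17=34, Brent→A 4·24=96, Irby→D 2·25=50, Tring→C 2·15=30, Largo→A 4·18=72. Service 282; fixed 225; total 507.
No other subset beats 435.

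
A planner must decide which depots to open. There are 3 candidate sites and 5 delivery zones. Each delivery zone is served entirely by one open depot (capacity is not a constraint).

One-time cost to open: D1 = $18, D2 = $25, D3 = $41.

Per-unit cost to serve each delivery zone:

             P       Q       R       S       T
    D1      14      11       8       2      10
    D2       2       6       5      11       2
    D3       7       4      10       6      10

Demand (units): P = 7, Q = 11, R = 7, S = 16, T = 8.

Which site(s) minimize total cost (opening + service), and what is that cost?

For any fixed open set, each delivery zone goes to its cheapest open site; total = fixed + service.
{D1, D2}: P→D2 2·7=14, Q→D2 6·11=66, R→D2 5·7=35, S→D1 2·16=32, T→D2 2·8=16. Service 163; fixed 43; total 206.
{D1, D2, D3}: P→D2 2·7=14, Q→D3 4·11=44, R→D2 5·7=35, S→D1 2·16=32, T→D2 2·8=16. Service 141; fixed 84; total 225.
{D2, D3}: P→D2 2·7=14, Q→D3 4·11=44, R→D2 5·7=35, S→D3 6·16=96, T→D2 2·8=16. Service 205; fixed 66; total 271.
{D1}: service 387 + fixed 18 = 405
No other subset beats 206.

Open D1 and D2; minimum total cost 206.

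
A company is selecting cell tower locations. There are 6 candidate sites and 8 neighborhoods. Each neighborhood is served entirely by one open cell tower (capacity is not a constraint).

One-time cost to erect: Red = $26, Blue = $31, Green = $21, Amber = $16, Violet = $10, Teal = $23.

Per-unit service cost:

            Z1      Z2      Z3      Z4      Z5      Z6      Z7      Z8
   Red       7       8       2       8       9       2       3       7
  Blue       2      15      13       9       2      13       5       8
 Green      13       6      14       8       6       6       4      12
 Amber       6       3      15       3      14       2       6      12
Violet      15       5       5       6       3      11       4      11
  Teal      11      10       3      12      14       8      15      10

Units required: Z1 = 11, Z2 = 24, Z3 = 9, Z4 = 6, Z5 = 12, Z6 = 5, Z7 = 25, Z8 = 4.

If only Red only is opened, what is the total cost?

Each neighborhood is assigned to its cheapest site among the open ones.
{Red}: Z1→Red 7·11=77, Z2→Red 8·24=192, Z3→Red 2·9=18, Z4→Red 8·6=48, Z5→Red 9·12=108, Z6→Red 2·5=10, Z7→Red 3·25=75, Z8→Red 7·4=28. Service 556; fixed 26; total 582.

Total cost: 582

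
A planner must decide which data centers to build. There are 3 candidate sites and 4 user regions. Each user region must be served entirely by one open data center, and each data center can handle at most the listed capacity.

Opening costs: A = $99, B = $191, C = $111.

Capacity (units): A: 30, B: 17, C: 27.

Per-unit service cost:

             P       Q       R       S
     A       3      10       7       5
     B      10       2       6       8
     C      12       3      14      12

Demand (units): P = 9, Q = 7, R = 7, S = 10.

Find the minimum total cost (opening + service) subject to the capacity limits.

Open {A, C}: P→A 3·9=27, Q→C 3·7=21, R→A 7·7=49, S→A 5·10=50.
Loads: A carries 26/30, C carries 7/27. Service 147; fixed 210; total 357.
Next best feasible plan costs 406.

Minimum total cost: 357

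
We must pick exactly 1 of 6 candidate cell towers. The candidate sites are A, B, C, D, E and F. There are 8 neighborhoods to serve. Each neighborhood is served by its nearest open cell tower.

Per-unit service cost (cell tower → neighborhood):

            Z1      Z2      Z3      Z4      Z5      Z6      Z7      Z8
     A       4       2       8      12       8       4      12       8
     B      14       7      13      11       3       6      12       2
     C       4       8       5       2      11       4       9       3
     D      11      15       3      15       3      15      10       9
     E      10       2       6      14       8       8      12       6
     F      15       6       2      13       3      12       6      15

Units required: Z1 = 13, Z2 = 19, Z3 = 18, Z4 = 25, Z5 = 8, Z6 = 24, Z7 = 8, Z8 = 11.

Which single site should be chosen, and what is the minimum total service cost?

Choose C only; total service cost 633.

With exactly 1 open, each neighborhood uses its cheapest among the chosen.
{C}: Z1→C 4·13=52, Z2→C 8·19=152, Z3→C 5·18=90, Z4→C 2·25=50, Z5→C 11·8=88, Z6→C 4·24=96, Z7→C 9·8=72, Z8→C 3·11=33. Service cost 633.
{A}: service cost 878
{E}: service cost 1044
Among all 6 size-1 choices, {C} is lowest.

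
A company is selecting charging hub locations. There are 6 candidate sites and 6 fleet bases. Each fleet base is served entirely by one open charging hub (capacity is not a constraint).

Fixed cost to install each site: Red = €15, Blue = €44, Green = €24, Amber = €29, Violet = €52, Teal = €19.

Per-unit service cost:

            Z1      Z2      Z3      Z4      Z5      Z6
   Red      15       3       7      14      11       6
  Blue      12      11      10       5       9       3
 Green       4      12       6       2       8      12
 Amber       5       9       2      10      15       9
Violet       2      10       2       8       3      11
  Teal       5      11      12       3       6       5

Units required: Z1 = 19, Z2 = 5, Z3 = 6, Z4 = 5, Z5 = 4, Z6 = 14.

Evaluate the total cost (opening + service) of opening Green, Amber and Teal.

Total cost: 309

Each fleet base is assigned to its cheapest site among the open ones.
{Green, Amber, Teal}: Z1→Green 4·19=76, Z2→Amber 9·5=45, Z3→Amber 2·6=12, Z4→Green 2·5=10, Z5→Teal 6·4=24, Z6→Teal 5·14=70. Service 237; fixed 72; total 309.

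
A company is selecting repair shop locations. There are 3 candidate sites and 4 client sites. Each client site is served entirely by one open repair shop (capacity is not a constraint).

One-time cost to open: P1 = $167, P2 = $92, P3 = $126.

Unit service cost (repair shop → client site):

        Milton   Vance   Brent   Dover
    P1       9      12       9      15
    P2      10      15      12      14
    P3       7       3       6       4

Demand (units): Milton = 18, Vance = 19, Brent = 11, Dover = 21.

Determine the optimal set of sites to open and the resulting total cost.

Open P3 only; minimum total cost 459.

For any fixed open set, each client site goes to its cheapest open site; total = fixed + service.
{P3}: Milton→P3 7·18=126, Vance→P3 3·19=57, Brent→P3 6·11=66, Dover→P3 4·21=84. Service 333; fixed 126; total 459.
{P2, P3}: service 333 + fixed 218 = 551
{P1, P3}: service 333 + fixed 293 = 626
{P1, P2, P3}: service 333 + fixed 385 = 718
No other subset beats 459.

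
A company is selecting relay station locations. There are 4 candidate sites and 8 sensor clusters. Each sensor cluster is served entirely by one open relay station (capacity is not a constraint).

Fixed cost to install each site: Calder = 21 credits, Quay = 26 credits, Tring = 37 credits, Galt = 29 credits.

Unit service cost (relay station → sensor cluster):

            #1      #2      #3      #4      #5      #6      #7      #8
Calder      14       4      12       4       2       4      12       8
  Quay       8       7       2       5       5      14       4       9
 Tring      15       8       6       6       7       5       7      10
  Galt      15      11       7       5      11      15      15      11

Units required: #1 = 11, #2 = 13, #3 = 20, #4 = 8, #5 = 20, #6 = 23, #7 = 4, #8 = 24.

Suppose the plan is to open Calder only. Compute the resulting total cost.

Each sensor cluster is assigned to its cheapest site among the open ones.
{Calder}: #1→Calder 14·11=154, #2→Calder 4·13=52, #3→Calder 12·20=240, #4→Calder 4·8=32, #5→Calder 2·20=40, #6→Calder 4·23=92, #7→Calder 12·4=48, #8→Calder 8·24=192. Service 850; fixed 21; total 871.

Total cost: 871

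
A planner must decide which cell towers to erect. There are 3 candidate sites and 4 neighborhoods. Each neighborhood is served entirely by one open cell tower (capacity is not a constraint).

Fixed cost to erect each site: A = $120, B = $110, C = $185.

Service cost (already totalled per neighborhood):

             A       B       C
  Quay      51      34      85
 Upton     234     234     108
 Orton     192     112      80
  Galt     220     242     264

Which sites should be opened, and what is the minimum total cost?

For any fixed open set, each neighborhood goes to its cheapest open site; total = fixed + service.
{C}: Quay→C 85, Upton→C 108, Orton→C 80, Galt→C 264. Service 537; fixed 185; total 722.
{B}: service 622 + fixed 110 = 732
{B, C}: Quay→B 34, Upton→C 108, Orton→C 80, Galt→B 242. Service 464; fixed 295; total 759.
{A, B, C}: Quay→B 34, Upton→C 108, Orton→C 80, Galt→A 220. Service 442; fixed 415; total 857.
(All 7 nonempty subsets were checked; C only is lowest.)

Open C only; minimum total cost 722.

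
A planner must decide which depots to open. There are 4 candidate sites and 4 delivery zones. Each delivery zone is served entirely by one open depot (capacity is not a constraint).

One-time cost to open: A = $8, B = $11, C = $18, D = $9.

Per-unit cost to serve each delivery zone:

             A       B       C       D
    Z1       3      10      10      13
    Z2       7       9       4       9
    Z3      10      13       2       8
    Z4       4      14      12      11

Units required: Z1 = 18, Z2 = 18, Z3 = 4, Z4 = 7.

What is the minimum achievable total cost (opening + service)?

For any fixed open set, each delivery zone goes to its cheapest open site; total = fixed + service.
{A, C}: Z1→A 3·18=54, Z2→C 4·18=72, Z3→C 2·4=8, Z4→A 4·7=28. Service 162; fixed 26; total 188.
{A, C, D}: service 162 + fixed 35 = 197
{A, B, C}: service 162 + fixed 37 = 199
{A, B, C, D}: Z1→A 3·18=54, Z2→C 4·18=72, Z3→C 2·4=8, Z4→A 4·7=28. Service 162; fixed 46; total 208.
No other subset beats 188.

Minimum total cost: 188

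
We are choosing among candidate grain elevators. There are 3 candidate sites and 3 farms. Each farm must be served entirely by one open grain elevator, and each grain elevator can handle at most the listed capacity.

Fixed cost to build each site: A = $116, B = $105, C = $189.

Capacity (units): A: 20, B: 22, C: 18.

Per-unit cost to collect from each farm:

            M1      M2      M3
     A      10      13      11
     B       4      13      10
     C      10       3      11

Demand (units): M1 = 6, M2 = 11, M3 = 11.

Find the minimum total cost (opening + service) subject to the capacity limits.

Minimum total cost: 461

Open {B, C}: M1→B 4·6=24, M2→C 3·11=33, M3→B 10·11=110.
Loads: B carries 17/22, C carries 11/18. Service 167; fixed 294; total 461.
Next best feasible plan costs 497.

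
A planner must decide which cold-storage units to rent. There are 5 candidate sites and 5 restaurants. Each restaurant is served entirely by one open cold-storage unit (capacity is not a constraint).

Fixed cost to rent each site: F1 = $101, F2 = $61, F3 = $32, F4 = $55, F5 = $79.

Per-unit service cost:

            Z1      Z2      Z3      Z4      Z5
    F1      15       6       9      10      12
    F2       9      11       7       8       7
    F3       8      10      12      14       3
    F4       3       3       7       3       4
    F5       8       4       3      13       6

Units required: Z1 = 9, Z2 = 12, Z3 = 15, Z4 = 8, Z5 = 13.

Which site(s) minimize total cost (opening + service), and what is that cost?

For any fixed open set, each restaurant goes to its cheapest open site; total = fixed + service.
{F4}: Z1→F4 3·9=27, Z2→F4 3·12=36, Z3→F4 7·15=105, Z4→F4 3·8=24, Z5→F4 4·13=52. Service 244; fixed 55; total 299.
{F3, F4}: service 231 + fixed 87 = 318
{F4, F5}: service 184 + fixed 134 = 318
{F1, F2, F3, F4, F5}: service 171 + fixed 328 = 499
No other subset beats 299.

Open F4 only; minimum total cost 299.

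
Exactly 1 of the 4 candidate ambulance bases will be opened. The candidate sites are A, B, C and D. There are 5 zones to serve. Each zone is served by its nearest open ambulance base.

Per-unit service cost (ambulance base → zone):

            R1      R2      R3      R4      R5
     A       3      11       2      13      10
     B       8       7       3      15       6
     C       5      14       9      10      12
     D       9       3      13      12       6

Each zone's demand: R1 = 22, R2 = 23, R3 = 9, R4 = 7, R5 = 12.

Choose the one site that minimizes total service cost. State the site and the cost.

Choose D only; total service cost 540.

With exactly 1 open, each zone uses its cheapest among the chosen.
{D}: R1→D 9·22=198, R2→D 3·23=69, R3→D 13·9=117, R4→D 12·7=84, R5→D 6·12=72. Service cost 540.
{B}: service cost 541
{A}: service cost 548
Among all 4 size-1 choices, {D} is lowest.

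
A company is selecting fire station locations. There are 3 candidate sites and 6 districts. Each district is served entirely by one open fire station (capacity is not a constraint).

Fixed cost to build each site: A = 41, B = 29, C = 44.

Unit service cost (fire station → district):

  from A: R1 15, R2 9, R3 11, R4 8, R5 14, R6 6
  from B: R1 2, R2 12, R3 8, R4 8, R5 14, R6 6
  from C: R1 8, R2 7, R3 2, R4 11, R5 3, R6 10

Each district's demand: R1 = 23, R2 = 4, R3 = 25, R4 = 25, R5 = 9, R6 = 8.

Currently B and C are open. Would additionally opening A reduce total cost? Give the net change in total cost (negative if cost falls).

Current service cost with {B, C}: 399.
Adding A: each district re-picks its cheapest; new service cost 399, saving 0.
Extra fixed cost: 41. Net change = 41 − 0 = 41.
(Totals: 472 → 513.)

No — net change +41 (cost rises by 41).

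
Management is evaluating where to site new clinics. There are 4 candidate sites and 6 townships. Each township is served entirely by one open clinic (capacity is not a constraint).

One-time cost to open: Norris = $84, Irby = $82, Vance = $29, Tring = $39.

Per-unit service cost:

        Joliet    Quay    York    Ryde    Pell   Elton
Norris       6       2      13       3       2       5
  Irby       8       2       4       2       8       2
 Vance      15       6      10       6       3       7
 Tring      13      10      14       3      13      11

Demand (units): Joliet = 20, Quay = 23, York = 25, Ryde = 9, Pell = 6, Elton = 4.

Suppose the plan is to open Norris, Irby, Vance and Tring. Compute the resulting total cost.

Total cost: 538

Each township is assigned to its cheapest site among the open ones.
{Norris, Irby, Vance, Tring}: Joliet→Norris 6·20=120, Quay→Norris 2·23=46, York→Irby 4·25=100, Ryde→Irby 2·9=18, Pell→Norris 2·6=12, Elton→Irby 2·4=8. Service 304; fixed 234; total 538.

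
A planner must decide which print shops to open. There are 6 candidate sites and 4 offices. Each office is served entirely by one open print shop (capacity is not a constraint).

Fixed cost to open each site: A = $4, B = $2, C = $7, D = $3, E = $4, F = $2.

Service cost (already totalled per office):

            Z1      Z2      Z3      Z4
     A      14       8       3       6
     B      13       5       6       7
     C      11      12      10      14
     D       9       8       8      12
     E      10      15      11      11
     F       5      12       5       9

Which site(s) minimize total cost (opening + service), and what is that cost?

For any fixed open set, each office goes to its cheapest open site; total = fixed + service.
{B, F}: Z1→F 5, Z2→B 5, Z3→F 5, Z4→B 7. Service 22; fixed 4; total 26.
{A, B, F}: Z1→F 5, Z2→B 5, Z3→A 3, Z4→A 6. Service 19; fixed 8; total 27.
{A, F}: Z1→F 5, Z2→A 8, Z3→A 3, Z4→A 6. Service 22; fixed 6; total 28.
{A, B, C, D, E, F}: Z1→F 5, Z2→B 5, Z3→A 3, Z4→A 6. Service 19; fixed 22; total 41.
No other subset beats 26.

Open B and F; minimum total cost 26.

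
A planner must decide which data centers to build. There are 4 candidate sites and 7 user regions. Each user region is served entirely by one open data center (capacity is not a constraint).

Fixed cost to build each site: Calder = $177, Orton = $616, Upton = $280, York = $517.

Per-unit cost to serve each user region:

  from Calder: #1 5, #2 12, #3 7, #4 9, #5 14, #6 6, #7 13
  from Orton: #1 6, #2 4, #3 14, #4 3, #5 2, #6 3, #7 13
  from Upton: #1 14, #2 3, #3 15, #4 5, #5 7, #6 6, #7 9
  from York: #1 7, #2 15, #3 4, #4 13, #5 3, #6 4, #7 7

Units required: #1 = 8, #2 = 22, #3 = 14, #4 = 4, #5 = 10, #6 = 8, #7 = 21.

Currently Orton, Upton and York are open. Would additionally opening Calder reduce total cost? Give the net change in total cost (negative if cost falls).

No — net change +169 (cost rises by 169).

Current service cost with {Orton, Upton, York}: 373.
Adding Calder: each user region re-picks its cheapest; new service cost 365, saving 8.
Extra fixed cost: 177. Net change = 177 − 8 = 169.
(Totals: 1786 → 1955.)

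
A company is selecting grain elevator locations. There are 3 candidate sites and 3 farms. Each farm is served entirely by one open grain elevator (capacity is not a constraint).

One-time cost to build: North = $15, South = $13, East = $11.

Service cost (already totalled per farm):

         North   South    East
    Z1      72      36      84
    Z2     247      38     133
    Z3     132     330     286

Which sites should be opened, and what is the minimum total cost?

Open North and South; minimum total cost 234.

For any fixed open set, each farm goes to its cheapest open site; total = fixed + service.
{North, South}: Z1→South 36, Z2→South 38, Z3→North 132. Service 206; fixed 28; total 234.
{North, South, East}: service 206 + fixed 39 = 245
{North, East}: service 337 + fixed 26 = 363
{East}: service 503 + fixed 11 = 514
No other subset beats 234.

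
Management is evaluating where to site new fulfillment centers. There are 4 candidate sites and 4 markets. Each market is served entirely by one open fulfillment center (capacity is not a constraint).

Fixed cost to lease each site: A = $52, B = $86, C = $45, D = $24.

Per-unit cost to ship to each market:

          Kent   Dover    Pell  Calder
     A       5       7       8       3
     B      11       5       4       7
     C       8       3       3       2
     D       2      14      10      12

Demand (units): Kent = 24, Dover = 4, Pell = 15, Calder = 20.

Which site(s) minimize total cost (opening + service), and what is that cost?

For any fixed open set, each market goes to its cheapest open site; total = fixed + service.
{C, D}: Kent→D 2·24=48, Dover→C 3·4=12, Pell→C 3·15=45, Calder→C 2·20=40. Service 145; fixed 69; total 214.
{A, C, D}: service 145 + fixed 121 = 266
{B, C, D}: service 145 + fixed 155 = 300
{A, B, C, D}: Kent→D 2·24=48, Dover→C 3·4=12, Pell→C 3·15=45, Calder→C 2·20=40. Service 145; fixed 207; total 352.
No other subset beats 214.

Open C and D; minimum total cost 214.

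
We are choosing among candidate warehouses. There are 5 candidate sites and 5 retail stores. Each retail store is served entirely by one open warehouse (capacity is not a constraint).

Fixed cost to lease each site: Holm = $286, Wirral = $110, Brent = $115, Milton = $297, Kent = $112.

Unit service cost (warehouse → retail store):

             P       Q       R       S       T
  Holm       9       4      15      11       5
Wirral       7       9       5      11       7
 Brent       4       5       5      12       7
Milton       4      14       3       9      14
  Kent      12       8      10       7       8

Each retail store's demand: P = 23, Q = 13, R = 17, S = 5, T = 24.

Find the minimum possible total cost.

For any fixed open set, each retail store goes to its cheapest open site; total = fixed + service.
{Brent}: P→Brent 4·23=92, Q→Brent 5·13=65, R→Brent 5·17=85, S→Brent 12·5=60, T→Brent 7·24=168. Service 470; fixed 115; total 585.
{Brent, Kent}: P→Brent 4·23=92, Q→Brent 5·13=65, R→Brent 5·17=85, S→Kent 7·5=35, T→Brent 7·24=168. Service 445; fixed 227; total 672.
{Wirral, Brent}: service 465 + fixed 225 = 690
{Holm, Wirral, Brent, Milton, Kent}: P→Brent 4·23=92, Q→Holm 4·13=52, R→Milton 3·17=51, S→Kent 7·5=35, T→Holm 5·24=120. Service 350; fixed 920; total 1270.
No other subset beats 585.

Minimum total cost: 585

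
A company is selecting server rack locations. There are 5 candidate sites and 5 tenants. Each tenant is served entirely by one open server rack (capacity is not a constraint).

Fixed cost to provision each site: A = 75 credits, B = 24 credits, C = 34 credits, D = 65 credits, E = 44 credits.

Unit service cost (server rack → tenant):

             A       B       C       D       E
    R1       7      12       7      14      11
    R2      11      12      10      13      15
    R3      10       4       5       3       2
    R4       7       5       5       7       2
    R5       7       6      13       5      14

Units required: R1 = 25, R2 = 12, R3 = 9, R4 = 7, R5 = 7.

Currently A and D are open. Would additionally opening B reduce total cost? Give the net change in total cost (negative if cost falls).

No — net change +10 (cost rises by 10).

Current service cost with {A, D}: 418.
Adding B: each tenant re-picks its cheapest; new service cost 404, saving 14.
Extra fixed cost: 24. Net change = 24 − 14 = 10.
(Totals: 558 → 568.)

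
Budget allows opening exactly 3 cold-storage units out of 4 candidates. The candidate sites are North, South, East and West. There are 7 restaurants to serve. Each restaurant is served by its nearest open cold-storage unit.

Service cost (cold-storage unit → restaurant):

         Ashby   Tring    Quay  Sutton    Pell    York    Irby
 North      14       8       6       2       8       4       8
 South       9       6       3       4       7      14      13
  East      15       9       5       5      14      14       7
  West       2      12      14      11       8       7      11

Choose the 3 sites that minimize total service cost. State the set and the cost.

Choose North, South and West; total service cost 32.

With exactly 3 open, each restaurant uses its cheapest among the chosen.
{North, South, West}: Ashby→West 2, Tring→South 6, Quay→South 3, Sutton→North 2, Pell→South 7, York→North 4, Irby→North 8. Service cost 32.
{North, East, West}: service cost 36
{South, East, West}: service cost 36
Among all 4 size-3 choices, {North, South, West} is lowest.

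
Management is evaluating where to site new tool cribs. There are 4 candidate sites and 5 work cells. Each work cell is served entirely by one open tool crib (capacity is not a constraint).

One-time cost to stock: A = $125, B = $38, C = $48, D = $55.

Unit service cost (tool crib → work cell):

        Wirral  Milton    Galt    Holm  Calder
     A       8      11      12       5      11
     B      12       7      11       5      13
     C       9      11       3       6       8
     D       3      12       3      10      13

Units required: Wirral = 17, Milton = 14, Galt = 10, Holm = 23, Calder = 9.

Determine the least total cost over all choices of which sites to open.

For any fixed open set, each work cell goes to its cheapest open site; total = fixed + service.
{B, D}: Wirral→D 3·17=51, Milton→B 7·14=98, Galt→D 3·10=30, Holm→B 5·23=115, Calder→B 13·9=117. Service 411; fixed 93; total 504.
{B, C, D}: Wirral→D 3·17=51, Milton→B 7·14=98, Galt→C 3·10=30, Holm→B 5·23=115, Calder→C 8·9=72. Service 366; fixed 141; total 507.
{C, D}: Wirral→D 3·17=51, Milton→C 11·14=154, Galt→C 3·10=30, Holm→C 6·23=138, Calder→C 8·9=72. Service 445; fixed 103; total 548.
{A, B, C, D}: service 366 + fixed 266 = 632
(All 15 nonempty subsets were checked; B and D is lowest.)

Minimum total cost: 504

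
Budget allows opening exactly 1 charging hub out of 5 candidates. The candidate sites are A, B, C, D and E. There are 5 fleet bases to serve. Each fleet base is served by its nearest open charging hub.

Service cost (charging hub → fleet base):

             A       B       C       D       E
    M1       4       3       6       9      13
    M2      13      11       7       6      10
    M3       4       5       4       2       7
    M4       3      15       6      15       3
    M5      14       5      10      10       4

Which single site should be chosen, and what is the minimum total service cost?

Choose C only; total service cost 33.

With exactly 1 open, each fleet base uses its cheapest among the chosen.
{C}: M1→C 6, M2→C 7, M3→C 4, M4→C 6, M5→C 10. Service cost 33.
{E}: service cost 37
{A}: service cost 38
Among all 5 size-1 choices, {C} is lowest.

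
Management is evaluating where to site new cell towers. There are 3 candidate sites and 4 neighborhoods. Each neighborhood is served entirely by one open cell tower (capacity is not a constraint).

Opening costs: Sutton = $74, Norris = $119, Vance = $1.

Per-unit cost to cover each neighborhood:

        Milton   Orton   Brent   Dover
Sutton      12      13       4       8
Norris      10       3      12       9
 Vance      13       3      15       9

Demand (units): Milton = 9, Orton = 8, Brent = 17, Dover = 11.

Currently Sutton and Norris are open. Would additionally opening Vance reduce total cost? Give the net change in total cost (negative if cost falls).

No — net change +1 (cost rises by 1).

Current service cost with {Sutton, Norris}: 270.
Adding Vance: each neighborhood re-picks its cheapest; new service cost 270, saving 0.
Extra fixed cost: 1. Net change = 1 − 0 = 1.
(Totals: 463 → 464.)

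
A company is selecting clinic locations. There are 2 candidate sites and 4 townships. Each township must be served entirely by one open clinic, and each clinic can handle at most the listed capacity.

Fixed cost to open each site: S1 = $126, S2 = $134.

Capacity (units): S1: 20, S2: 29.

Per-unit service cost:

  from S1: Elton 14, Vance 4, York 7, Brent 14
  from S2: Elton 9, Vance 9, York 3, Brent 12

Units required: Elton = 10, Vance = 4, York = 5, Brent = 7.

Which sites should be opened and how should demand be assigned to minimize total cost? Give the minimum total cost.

Open {S2}: Elton→S2 9·10=90, Vance→S2 9·4=36, York→S2 3·5=15, Brent→S2 12·7=84.
Loads: S2 carries 26/29. Service 225; fixed 134; total 359.
Next best feasible plan costs 465.

Minimum total cost: 359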